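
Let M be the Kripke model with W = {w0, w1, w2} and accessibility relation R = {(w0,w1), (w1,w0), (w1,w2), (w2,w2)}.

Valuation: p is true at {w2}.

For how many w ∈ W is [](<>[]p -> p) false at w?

w0: successors {w1}; <>[]p -> p there: w1:F. ✗
w1: successors {w0, w2}; <>[]p -> p there: w0:T, w2:T. ✓
w2: successors {w2}; <>[]p -> p there: w2:T. ✓
Satisfying worlds: {w1, w2}.
So [](<>[]p -> p) fails at the other 1 world.

1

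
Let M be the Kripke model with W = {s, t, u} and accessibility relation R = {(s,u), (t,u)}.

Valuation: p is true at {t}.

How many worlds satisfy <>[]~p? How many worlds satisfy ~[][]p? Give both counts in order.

2 and 0

For <>[]~p:
s: successors {u}; []~p there: u:T. ✓
t: successors {u}; []~p there: u:T. ✓
u: no successors, so <>[]~p fails. ✗
— 2 worlds.
For ~[][]p:
s: [][]p is T. ✗
t: [][]p is T. ✗
u: [][]p is T. ✗
— 0 worlds.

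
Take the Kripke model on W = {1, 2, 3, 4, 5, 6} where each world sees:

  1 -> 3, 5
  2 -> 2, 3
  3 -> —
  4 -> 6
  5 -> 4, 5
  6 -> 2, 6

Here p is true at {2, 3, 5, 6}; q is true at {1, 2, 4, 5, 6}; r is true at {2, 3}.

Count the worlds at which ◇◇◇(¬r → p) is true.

1: successors {3, 5}; ◇◇(¬r → p) there: 3:F, 5:T. ✓
2: successors {2, 3}; ◇◇(¬r → p) there: 2:T, 3:F. ✓
3: no successors, so ◇◇◇(¬r → p) fails. ✗
4: successors {6}; ◇◇(¬r → p) there: 6:T. ✓
5: successors {4, 5}; ◇◇(¬r → p) there: 4:T, 5:T. ✓
6: successors {2, 6}; ◇◇(¬r → p) there: 2:T, 6:T. ✓
Satisfying worlds: {1, 2, 4, 5, 6}.

5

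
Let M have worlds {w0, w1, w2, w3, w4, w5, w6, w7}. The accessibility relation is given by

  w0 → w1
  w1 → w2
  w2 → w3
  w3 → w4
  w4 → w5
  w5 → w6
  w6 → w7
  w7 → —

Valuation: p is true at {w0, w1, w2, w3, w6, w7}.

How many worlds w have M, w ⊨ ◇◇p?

4

w0: successors {w1}; ◇p there: w1:T. ✓
w1: successors {w2}; ◇p there: w2:T. ✓
w2: successors {w3}; ◇p there: w3:F. ✗
w3: successors {w4}; ◇p there: w4:F. ✗
w4: successors {w5}; ◇p there: w5:T. ✓
w5: successors {w6}; ◇p there: w6:T. ✓
w6: successors {w7}; ◇p there: w7:F. ✗
w7: no successors, so ◇◇p fails. ✗
Satisfying worlds: {w0, w1, w4, w5}.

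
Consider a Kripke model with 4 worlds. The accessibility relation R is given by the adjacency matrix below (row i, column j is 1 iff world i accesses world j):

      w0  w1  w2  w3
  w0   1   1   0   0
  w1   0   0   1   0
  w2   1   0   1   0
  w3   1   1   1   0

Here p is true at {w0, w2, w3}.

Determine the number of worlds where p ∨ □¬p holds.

3

w0: p is T, □¬p is F. ✓
w1: p is F, □¬p is F. ✗
w2: p is T, □¬p is F. ✓
w3: p is T, □¬p is F. ✓
Satisfying worlds: {w0, w2, w3}.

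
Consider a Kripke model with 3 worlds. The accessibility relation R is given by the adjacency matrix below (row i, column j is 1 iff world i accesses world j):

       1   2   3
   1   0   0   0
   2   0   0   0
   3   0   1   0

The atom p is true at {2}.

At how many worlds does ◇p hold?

1

1: no successors, so ◇p fails. ✗
2: no successors, so ◇p fails. ✗
3: successors {2}; p there: 2:T. ✓
Satisfying worlds: {3}.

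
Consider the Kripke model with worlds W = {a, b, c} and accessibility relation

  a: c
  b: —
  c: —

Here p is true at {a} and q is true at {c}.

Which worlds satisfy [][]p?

a: successors {c}; []p there: c:T. ✓
b: no successors, so [][]p holds vacuously. ✓
c: no successors, so [][]p holds vacuously. ✓

{a, b, c}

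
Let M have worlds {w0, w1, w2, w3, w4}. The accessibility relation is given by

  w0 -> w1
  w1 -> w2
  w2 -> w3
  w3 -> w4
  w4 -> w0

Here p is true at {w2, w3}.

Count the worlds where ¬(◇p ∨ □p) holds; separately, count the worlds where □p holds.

For ¬(◇p ∨ □p):
w0: ◇p ∨ □p is F. ✓
w1: ◇p ∨ □p is T. ✗
w2: ◇p ∨ □p is T. ✗
w3: ◇p ∨ □p is F. ✓
w4: ◇p ∨ □p is F. ✓
— 3 worlds.
For □p:
w0: successors {w1}; p there: w1:F. ✗
w1: successors {w2}; p there: w2:T. ✓
w2: successors {w3}; p there: w3:T. ✓
w3: successors {w4}; p there: w4:F. ✗
w4: successors {w0}; p there: w0:F. ✗
— 2 worlds.

3 and 2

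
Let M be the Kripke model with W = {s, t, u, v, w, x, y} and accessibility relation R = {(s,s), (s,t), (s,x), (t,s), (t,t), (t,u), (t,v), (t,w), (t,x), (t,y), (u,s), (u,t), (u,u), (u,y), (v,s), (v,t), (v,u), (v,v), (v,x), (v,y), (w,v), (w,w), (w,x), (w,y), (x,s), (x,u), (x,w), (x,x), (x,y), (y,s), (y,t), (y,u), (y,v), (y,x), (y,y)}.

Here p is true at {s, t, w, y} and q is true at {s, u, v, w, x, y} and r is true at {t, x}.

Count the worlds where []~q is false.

7

s: successors {s, t, x}; ~q there: s:F, t:T, x:F. ✗
t: successors {s, t, u, v, w, x, y}; ~q there: s:F, t:T, u:F, v:F, w:F, x:F, y:F. ✗
u: successors {s, t, u, y}; ~q there: s:F, t:T, u:F, y:F. ✗
v: successors {s, t, u, v, x, y}; ~q there: s:F, t:T, u:F, v:F, x:F, y:F. ✗
w: successors {v, w, x, y}; ~q there: v:F, w:F, x:F, y:F. ✗
x: successors {s, u, w, x, y}; ~q there: s:F, u:F, w:F, x:F, y:F. ✗
y: successors {s, t, u, v, x, y}; ~q there: s:F, t:T, u:F, v:F, x:F, y:F. ✗
Satisfying worlds: ∅.
So []~q fails at the other 7 worlds.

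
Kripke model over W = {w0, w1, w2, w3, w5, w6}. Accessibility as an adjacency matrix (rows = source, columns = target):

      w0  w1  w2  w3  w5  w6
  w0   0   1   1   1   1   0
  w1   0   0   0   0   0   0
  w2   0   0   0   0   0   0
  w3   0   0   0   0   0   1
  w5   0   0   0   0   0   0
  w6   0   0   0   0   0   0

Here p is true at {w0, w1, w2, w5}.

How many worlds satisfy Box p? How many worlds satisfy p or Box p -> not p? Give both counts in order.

For Box p:
w0: successors {w1, w2, w3, w5}; p there: w1:T, w2:T, w3:F, w5:T. ✗
w1: no successors, so Box p holds vacuously. ✓
w2: no successors, so Box p holds vacuously. ✓
w3: successors {w6}; p there: w6:F. ✗
w5: no successors, so Box p holds vacuously. ✓
w6: no successors, so Box p holds vacuously. ✓
— 4 worlds.
For p or Box p -> not p:
w0: p or Box p is T, not p is F. ✗
w1: p or Box p is T, not p is F. ✗
w2: p or Box p is T, not p is F. ✗
w3: p or Box p is F, not p is T. ✓
w5: p or Box p is T, not p is F. ✗
w6: p or Box p is T, not p is T. ✓
— 2 worlds.

4 and 2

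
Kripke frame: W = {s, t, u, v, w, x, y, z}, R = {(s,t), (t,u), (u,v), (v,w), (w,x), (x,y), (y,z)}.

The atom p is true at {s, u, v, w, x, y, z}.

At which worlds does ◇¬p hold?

{s}

s: successors {t}; ¬p there: t:T. ✓
t: successors {u}; ¬p there: u:F. ✗
u: successors {v}; ¬p there: v:F. ✗
v: successors {w}; ¬p there: w:F. ✗
w: successors {x}; ¬p there: x:F. ✗
x: successors {y}; ¬p there: y:F. ✗
y: successors {z}; ¬p there: z:F. ✗
z: no successors, so ◇¬p fails. ✗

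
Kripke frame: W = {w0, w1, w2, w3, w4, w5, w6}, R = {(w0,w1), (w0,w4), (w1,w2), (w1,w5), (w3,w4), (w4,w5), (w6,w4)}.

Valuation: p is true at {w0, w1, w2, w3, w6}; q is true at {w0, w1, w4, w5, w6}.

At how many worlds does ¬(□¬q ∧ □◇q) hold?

5

w0: □¬q ∧ □◇q is F. ✓
w1: □¬q ∧ □◇q is F. ✓
w2: □¬q ∧ □◇q is T. ✗
w3: □¬q ∧ □◇q is F. ✓
w4: □¬q ∧ □◇q is F. ✓
w5: □¬q ∧ □◇q is T. ✗
w6: □¬q ∧ □◇q is F. ✓
Satisfying worlds: {w0, w1, w3, w4, w6}.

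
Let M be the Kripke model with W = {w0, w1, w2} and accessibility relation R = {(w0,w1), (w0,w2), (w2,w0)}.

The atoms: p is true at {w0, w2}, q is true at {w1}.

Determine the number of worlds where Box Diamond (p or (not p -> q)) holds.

2

w0: successors {w1, w2}; Diamond (p or (not p -> q)) there: w1:F, w2:T. ✗
w1: no successors, so Box Diamond (p or (not p -> q)) holds vacuously. ✓
w2: successors {w0}; Diamond (p or (not p -> q)) there: w0:T. ✓
Satisfying worlds: {w1, w2}.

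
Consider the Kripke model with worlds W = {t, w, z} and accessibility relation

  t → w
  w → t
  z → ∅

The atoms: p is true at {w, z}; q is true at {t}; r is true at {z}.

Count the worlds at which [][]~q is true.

t: successors {w}; []~q there: w:F. ✗
w: successors {t}; []~q there: t:T. ✓
z: no successors, so [][]~q holds vacuously. ✓
Satisfying worlds: {w, z}.

2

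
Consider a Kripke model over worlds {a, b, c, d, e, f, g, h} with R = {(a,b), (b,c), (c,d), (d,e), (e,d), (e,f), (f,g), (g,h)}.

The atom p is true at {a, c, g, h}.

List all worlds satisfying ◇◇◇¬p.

a: successors {b}; ◇◇¬p there: b:T. ✓
b: successors {c}; ◇◇¬p there: c:T. ✓
c: successors {d}; ◇◇¬p there: d:T. ✓
d: successors {e}; ◇◇¬p there: e:T. ✓
e: successors {d, f}; ◇◇¬p there: d:T, f:F. ✓
f: successors {g}; ◇◇¬p there: g:F. ✗
g: successors {h}; ◇◇¬p there: h:F. ✗
h: no successors, so ◇◇◇¬p fails. ✗

{a, b, c, d, e}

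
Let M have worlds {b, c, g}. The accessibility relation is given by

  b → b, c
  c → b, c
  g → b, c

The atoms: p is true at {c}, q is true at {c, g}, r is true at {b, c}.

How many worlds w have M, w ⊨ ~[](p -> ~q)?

b: [](p -> ~q) is F. ✓
c: [](p -> ~q) is F. ✓
g: [](p -> ~q) is F. ✓
Satisfying worlds: {b, c, g}.

3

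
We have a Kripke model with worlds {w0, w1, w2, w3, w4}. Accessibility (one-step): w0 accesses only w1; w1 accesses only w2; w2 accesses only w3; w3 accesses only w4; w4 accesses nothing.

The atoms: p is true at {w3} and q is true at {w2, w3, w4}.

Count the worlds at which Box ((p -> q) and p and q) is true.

w0: successors {w1}; (p -> q) and p and q there: w1:F. ✗
w1: successors {w2}; (p -> q) and p and q there: w2:F. ✗
w2: successors {w3}; (p -> q) and p and q there: w3:T. ✓
w3: successors {w4}; (p -> q) and p and q there: w4:F. ✗
w4: no successors, so Box ((p -> q) and p and q) holds vacuously. ✓
Satisfying worlds: {w2, w4}.

2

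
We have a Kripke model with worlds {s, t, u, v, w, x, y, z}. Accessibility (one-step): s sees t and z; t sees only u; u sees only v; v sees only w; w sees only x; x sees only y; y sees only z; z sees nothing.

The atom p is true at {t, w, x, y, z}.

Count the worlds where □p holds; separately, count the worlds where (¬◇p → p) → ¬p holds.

For □p:
s: successors {t, z}; p there: t:T, z:T. ✓
t: successors {u}; p there: u:F. ✗
u: successors {v}; p there: v:F. ✗
v: successors {w}; p there: w:T. ✓
w: successors {x}; p there: x:T. ✓
x: successors {y}; p there: y:T. ✓
y: successors {z}; p there: z:T. ✓
z: no successors, so □p holds vacuously. ✓
— 6 worlds.
For (¬◇p → p) → ¬p:
s: ¬◇p → p is T, ¬p is T. ✓
t: ¬◇p → p is T, ¬p is F. ✗
u: ¬◇p → p is F, ¬p is T. ✓
v: ¬◇p → p is T, ¬p is T. ✓
w: ¬◇p → p is T, ¬p is F. ✗
x: ¬◇p → p is T, ¬p is F. ✗
y: ¬◇p → p is T, ¬p is F. ✗
z: ¬◇p → p is T, ¬p is F. ✗
— 3 worlds.

6 and 3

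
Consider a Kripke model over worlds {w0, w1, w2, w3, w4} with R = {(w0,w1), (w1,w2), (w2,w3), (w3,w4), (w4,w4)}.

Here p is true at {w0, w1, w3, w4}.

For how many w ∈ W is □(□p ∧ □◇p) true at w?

4

w0: successors {w1}; □p ∧ □◇p there: w1:F. ✗
w1: successors {w2}; □p ∧ □◇p there: w2:T. ✓
w2: successors {w3}; □p ∧ □◇p there: w3:T. ✓
w3: successors {w4}; □p ∧ □◇p there: w4:T. ✓
w4: successors {w4}; □p ∧ □◇p there: w4:T. ✓
Satisfying worlds: {w1, w2, w3, w4}.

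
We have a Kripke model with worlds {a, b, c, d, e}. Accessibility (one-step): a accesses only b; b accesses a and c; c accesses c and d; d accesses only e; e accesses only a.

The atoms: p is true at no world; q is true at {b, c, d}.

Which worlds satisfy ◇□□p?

a: successors {b}; □□p there: b:F. ✗
b: successors {a, c}; □□p there: a:F, c:F. ✗
c: successors {c, d}; □□p there: c:F, d:F. ✗
d: successors {e}; □□p there: e:F. ✗
e: successors {a}; □□p there: a:F. ✗

∅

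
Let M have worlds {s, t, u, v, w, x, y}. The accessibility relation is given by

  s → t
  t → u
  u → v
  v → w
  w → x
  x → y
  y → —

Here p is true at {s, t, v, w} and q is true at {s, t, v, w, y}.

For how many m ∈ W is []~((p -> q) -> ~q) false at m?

s: successors {t}; ~((p -> q) -> ~q) there: t:T. ✓
t: successors {u}; ~((p -> q) -> ~q) there: u:F. ✗
u: successors {v}; ~((p -> q) -> ~q) there: v:T. ✓
v: successors {w}; ~((p -> q) -> ~q) there: w:T. ✓
w: successors {x}; ~((p -> q) -> ~q) there: x:F. ✗
x: successors {y}; ~((p -> q) -> ~q) there: y:T. ✓
y: no successors, so []~((p -> q) -> ~q) holds vacuously. ✓
Satisfying worlds: {s, u, v, x, y}.
So []~((p -> q) -> ~q) fails at the other 2 worlds.

2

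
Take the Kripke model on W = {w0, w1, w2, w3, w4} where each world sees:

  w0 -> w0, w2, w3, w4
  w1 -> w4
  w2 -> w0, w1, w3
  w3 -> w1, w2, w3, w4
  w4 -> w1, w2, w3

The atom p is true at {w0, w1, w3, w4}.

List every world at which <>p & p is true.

{w0, w1, w3, w4}

w0: <>p is T, p is T. ✓
w1: <>p is T, p is T. ✓
w2: <>p is T, p is F. ✗
w3: <>p is T, p is T. ✓
w4: <>p is T, p is T. ✓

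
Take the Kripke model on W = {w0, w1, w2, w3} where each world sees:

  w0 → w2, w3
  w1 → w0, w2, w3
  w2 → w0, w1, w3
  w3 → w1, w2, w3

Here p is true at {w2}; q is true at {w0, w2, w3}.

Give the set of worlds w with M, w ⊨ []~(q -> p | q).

w0: successors {w2, w3}; ~(q -> p | q) there: w2:F, w3:F. ✗
w1: successors {w0, w2, w3}; ~(q -> p | q) there: w0:F, w2:F, w3:F. ✗
w2: successors {w0, w1, w3}; ~(q -> p | q) there: w0:F, w1:F, w3:F. ✗
w3: successors {w1, w2, w3}; ~(q -> p | q) there: w1:F, w2:F, w3:F. ✗

∅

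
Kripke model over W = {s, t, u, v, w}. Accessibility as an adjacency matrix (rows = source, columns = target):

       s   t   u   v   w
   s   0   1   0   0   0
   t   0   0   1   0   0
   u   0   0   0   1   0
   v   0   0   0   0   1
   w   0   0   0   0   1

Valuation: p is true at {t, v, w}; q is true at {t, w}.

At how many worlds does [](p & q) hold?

s: successors {t}; p & q there: t:T. ✓
t: successors {u}; p & q there: u:F. ✗
u: successors {v}; p & q there: v:F. ✗
v: successors {w}; p & q there: w:T. ✓
w: successors {w}; p & q there: w:T. ✓
Satisfying worlds: {s, v, w}.

3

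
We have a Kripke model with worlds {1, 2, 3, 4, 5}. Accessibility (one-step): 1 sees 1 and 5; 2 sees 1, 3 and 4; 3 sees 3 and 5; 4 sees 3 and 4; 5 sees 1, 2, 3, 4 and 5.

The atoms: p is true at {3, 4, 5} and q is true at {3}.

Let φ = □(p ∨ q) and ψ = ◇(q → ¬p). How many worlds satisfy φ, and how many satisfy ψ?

2 and 5

For □(p ∨ q):
1: successors {1, 5}; p ∨ q there: 1:F, 5:T. ✗
2: successors {1, 3, 4}; p ∨ q there: 1:F, 3:T, 4:T. ✗
3: successors {3, 5}; p ∨ q there: 3:T, 5:T. ✓
4: successors {3, 4}; p ∨ q there: 3:T, 4:T. ✓
5: successors {1, 2, 3, 4, 5}; p ∨ q there: 1:F, 2:F, 3:T, 4:T, 5:T. ✗
— 2 worlds.
For ◇(q → ¬p):
1: successors {1, 5}; q → ¬p there: 1:T, 5:T. ✓
2: successors {1, 3, 4}; q → ¬p there: 1:T, 3:F, 4:T. ✓
3: successors {3, 5}; q → ¬p there: 3:F, 5:T. ✓
4: successors {3, 4}; q → ¬p there: 3:F, 4:T. ✓
5: successors {1, 2, 3, 4, 5}; q → ¬p there: 1:T, 2:T, 3:F, 4:T, 5:T. ✓
— 5 worlds.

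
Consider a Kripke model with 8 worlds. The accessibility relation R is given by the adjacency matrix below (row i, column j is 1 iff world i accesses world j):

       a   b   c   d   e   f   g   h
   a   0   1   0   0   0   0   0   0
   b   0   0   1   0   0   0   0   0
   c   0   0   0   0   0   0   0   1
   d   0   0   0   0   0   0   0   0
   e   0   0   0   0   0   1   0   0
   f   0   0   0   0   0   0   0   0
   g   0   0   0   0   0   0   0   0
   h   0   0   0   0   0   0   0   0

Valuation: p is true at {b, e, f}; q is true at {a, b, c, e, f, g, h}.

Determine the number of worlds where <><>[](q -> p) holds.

a: successors {b}; <>[](q -> p) there: b:F. ✗
b: successors {c}; <>[](q -> p) there: c:T. ✓
c: successors {h}; <>[](q -> p) there: h:F. ✗
d: no successors, so <><>[](q -> p) fails. ✗
e: successors {f}; <>[](q -> p) there: f:F. ✗
f: no successors, so <><>[](q -> p) fails. ✗
g: no successors, so <><>[](q -> p) fails. ✗
h: no successors, so <><>[](q -> p) fails. ✗
Satisfying worlds: {b}.

1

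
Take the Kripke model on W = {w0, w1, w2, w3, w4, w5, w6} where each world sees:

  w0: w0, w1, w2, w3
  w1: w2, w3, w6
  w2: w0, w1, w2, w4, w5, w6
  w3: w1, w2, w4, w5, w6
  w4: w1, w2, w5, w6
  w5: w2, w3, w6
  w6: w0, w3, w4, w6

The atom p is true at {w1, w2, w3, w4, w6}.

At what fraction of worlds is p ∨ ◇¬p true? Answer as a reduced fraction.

w0: p is F, ◇¬p is T. ✓
w1: p is T, ◇¬p is F. ✓
w2: p is T, ◇¬p is T. ✓
w3: p is T, ◇¬p is T. ✓
w4: p is T, ◇¬p is T. ✓
w5: p is F, ◇¬p is F. ✗
w6: p is T, ◇¬p is T. ✓
That's 6 of 7 worlds, so 6/7.

6/7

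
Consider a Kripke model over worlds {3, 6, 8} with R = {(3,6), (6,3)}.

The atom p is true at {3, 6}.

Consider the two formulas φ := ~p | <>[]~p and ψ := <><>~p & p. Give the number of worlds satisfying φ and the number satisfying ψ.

For ~p | <>[]~p:
3: ~p is F, <>[]~p is F. ✗
6: ~p is F, <>[]~p is F. ✗
8: ~p is T, <>[]~p is F. ✓
— 1 world.
For <><>~p & p:
3: <><>~p is F, p is T. ✗
6: <><>~p is F, p is T. ✗
8: <><>~p is F, p is F. ✗
— 0 worlds.

1 and 0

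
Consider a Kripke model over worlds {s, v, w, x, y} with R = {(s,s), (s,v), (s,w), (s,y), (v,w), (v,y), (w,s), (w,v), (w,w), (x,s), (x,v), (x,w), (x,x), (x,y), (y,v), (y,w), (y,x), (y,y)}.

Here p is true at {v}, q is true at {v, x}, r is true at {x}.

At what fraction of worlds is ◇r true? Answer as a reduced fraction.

s: successors {s, v, w, y}; r there: s:F, v:F, w:F, y:F. ✗
v: successors {w, y}; r there: w:F, y:F. ✗
w: successors {s, v, w}; r there: s:F, v:F, w:F. ✗
x: successors {s, v, w, x, y}; r there: s:F, v:F, w:F, x:T, y:F. ✓
y: successors {v, w, x, y}; r there: v:F, w:F, x:T, y:F. ✓
That's 2 of 5 worlds, so 2/5.

2/5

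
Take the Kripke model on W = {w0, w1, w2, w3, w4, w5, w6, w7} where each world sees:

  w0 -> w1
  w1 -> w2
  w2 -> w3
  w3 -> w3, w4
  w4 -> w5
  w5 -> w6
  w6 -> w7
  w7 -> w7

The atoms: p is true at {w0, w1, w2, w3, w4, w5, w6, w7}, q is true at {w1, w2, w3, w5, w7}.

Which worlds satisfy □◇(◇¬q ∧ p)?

{w1, w2, w3}

w0: successors {w1}; ◇(◇¬q ∧ p) there: w1:F. ✗
w1: successors {w2}; ◇(◇¬q ∧ p) there: w2:T. ✓
w2: successors {w3}; ◇(◇¬q ∧ p) there: w3:T. ✓
w3: successors {w3, w4}; ◇(◇¬q ∧ p) there: w3:T, w4:T. ✓
w4: successors {w5}; ◇(◇¬q ∧ p) there: w5:F. ✗
w5: successors {w6}; ◇(◇¬q ∧ p) there: w6:F. ✗
w6: successors {w7}; ◇(◇¬q ∧ p) there: w7:F. ✗
w7: successors {w7}; ◇(◇¬q ∧ p) there: w7:F. ✗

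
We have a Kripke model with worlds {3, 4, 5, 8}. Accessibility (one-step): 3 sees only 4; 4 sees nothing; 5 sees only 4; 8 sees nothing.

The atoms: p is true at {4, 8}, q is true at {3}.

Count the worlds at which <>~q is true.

2

3: successors {4}; ~q there: 4:T. ✓
4: no successors, so <>~q fails. ✗
5: successors {4}; ~q there: 4:T. ✓
8: no successors, so <>~q fails. ✗
Satisfying worlds: {3, 5}.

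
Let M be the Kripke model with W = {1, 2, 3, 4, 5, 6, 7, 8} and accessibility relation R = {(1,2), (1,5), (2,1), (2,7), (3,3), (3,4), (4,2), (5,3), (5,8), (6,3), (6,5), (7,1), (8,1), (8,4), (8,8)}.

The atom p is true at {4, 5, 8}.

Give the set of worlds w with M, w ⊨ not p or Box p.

1: not p is T, Box p is F. ✓
2: not p is T, Box p is F. ✓
3: not p is T, Box p is F. ✓
4: not p is F, Box p is F. ✗
5: not p is F, Box p is F. ✗
6: not p is T, Box p is F. ✓
7: not p is T, Box p is F. ✓
8: not p is F, Box p is F. ✗

{1, 2, 3, 6, 7}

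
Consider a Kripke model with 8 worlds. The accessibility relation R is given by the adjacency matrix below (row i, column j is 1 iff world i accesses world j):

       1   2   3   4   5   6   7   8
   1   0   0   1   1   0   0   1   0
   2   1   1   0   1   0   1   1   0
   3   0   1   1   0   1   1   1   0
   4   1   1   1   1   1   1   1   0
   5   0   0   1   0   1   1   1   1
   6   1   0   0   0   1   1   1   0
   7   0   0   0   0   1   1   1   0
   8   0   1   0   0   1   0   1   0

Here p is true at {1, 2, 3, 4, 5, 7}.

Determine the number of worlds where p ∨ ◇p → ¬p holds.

1: p ∨ ◇p is T, ¬p is F. ✗
2: p ∨ ◇p is T, ¬p is F. ✗
3: p ∨ ◇p is T, ¬p is F. ✗
4: p ∨ ◇p is T, ¬p is F. ✗
5: p ∨ ◇p is T, ¬p is F. ✗
6: p ∨ ◇p is T, ¬p is T. ✓
7: p ∨ ◇p is T, ¬p is F. ✗
8: p ∨ ◇p is T, ¬p is T. ✓
Satisfying worlds: {6, 8}.

2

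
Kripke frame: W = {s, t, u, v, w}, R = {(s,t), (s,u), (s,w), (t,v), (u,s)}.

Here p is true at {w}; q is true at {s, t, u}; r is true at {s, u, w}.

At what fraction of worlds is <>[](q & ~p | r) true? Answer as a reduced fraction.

s: successors {t, u, w}; [](q & ~p | r) there: t:F, u:T, w:T. ✓
t: successors {v}; [](q & ~p | r) there: v:T. ✓
u: successors {s}; [](q & ~p | r) there: s:T. ✓
v: no successors, so <>[](q & ~p | r) fails. ✗
w: no successors, so <>[](q & ~p | r) fails. ✗
That's 3 of 5 worlds, so 3/5.

3/5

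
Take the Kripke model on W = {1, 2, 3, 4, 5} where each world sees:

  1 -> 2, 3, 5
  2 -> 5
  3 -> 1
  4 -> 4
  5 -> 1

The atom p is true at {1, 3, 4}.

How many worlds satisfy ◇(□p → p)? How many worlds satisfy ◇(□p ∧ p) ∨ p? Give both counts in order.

4 and 3

For ◇(□p → p):
1: successors {2, 3, 5}; □p → p there: 2:T, 3:T, 5:F. ✓
2: successors {5}; □p → p there: 5:F. ✗
3: successors {1}; □p → p there: 1:T. ✓
4: successors {4}; □p → p there: 4:T. ✓
5: successors {1}; □p → p there: 1:T. ✓
— 4 worlds.
For ◇(□p ∧ p) ∨ p:
1: ◇(□p ∧ p) is T, p is T. ✓
2: ◇(□p ∧ p) is F, p is F. ✗
3: ◇(□p ∧ p) is F, p is T. ✓
4: ◇(□p ∧ p) is T, p is T. ✓
5: ◇(□p ∧ p) is F, p is F. ✗
— 3 worlds.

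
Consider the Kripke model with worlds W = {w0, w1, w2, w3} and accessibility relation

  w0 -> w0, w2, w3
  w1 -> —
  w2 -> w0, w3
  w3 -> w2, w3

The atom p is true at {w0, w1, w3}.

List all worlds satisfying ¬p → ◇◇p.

w0: ¬p is F, ◇◇p is T. ✓
w1: ¬p is F, ◇◇p is F. ✓
w2: ¬p is T, ◇◇p is T. ✓
w3: ¬p is F, ◇◇p is T. ✓

{w0, w1, w2, w3}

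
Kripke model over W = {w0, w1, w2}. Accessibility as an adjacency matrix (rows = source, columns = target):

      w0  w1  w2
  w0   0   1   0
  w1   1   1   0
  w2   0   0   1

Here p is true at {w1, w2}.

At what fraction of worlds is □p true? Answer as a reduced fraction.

2/3

w0: successors {w1}; p there: w1:T. ✓
w1: successors {w0, w1}; p there: w0:F, w1:T. ✗
w2: successors {w2}; p there: w2:T. ✓
That's 2 of 3 worlds, so 2/3.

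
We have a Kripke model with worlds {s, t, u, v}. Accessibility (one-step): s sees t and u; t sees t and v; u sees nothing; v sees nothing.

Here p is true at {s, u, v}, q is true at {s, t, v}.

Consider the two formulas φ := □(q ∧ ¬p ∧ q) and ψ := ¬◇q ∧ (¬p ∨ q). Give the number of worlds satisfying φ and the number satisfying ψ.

For □(q ∧ ¬p ∧ q):
s: successors {t, u}; q ∧ ¬p ∧ q there: t:T, u:F. ✗
t: successors {t, v}; q ∧ ¬p ∧ q there: t:T, v:F. ✗
u: no successors, so □(q ∧ ¬p ∧ q) holds vacuously. ✓
v: no successors, so □(q ∧ ¬p ∧ q) holds vacuously. ✓
— 2 worlds.
For ¬◇q ∧ (¬p ∨ q):
s: ¬◇q is F, ¬p ∨ q is T. ✗
t: ¬◇q is F, ¬p ∨ q is T. ✗
u: ¬◇q is T, ¬p ∨ q is F. ✗
v: ¬◇q is T, ¬p ∨ q is T. ✓
— 1 world.

2 and 1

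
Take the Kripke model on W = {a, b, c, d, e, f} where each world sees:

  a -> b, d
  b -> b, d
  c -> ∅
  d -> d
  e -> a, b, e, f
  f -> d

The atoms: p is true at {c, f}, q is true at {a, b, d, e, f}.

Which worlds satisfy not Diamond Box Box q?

a: Diamond Box Box q is T. ✗
b: Diamond Box Box q is T. ✗
c: Diamond Box Box q is F. ✓
d: Diamond Box Box q is T. ✗
e: Diamond Box Box q is T. ✗
f: Diamond Box Box q is T. ✗

{c}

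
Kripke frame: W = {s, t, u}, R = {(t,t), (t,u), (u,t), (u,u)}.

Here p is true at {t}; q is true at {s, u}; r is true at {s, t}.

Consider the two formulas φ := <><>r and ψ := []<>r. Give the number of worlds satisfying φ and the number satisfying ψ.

2 and 3

For <><>r:
s: no successors, so <><>r fails. ✗
t: successors {t, u}; <>r there: t:T, u:T. ✓
u: successors {t, u}; <>r there: t:T, u:T. ✓
— 2 worlds.
For []<>r:
s: no successors, so []<>r holds vacuously. ✓
t: successors {t, u}; <>r there: t:T, u:T. ✓
u: successors {t, u}; <>r there: t:T, u:T. ✓
— 3 worlds.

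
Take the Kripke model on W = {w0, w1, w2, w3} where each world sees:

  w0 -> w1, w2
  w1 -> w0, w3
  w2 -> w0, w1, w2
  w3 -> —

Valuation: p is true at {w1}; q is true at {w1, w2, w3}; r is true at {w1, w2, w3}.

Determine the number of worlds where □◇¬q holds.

2

w0: successors {w1, w2}; ◇¬q there: w1:T, w2:T. ✓
w1: successors {w0, w3}; ◇¬q there: w0:F, w3:F. ✗
w2: successors {w0, w1, w2}; ◇¬q there: w0:F, w1:T, w2:T. ✗
w3: no successors, so □◇¬q holds vacuously. ✓
Satisfying worlds: {w0, w3}.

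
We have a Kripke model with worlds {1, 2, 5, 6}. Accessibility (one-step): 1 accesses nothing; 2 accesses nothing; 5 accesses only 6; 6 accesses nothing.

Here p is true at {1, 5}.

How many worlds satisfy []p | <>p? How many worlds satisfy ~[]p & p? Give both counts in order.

For []p | <>p:
1: []p is T, <>p is F. ✓
2: []p is T, <>p is F. ✓
5: []p is F, <>p is F. ✗
6: []p is T, <>p is F. ✓
— 3 worlds.
For ~[]p & p:
1: ~[]p is F, p is T. ✗
2: ~[]p is F, p is F. ✗
5: ~[]p is T, p is T. ✓
6: ~[]p is F, p is F. ✗
— 1 world.

3 and 1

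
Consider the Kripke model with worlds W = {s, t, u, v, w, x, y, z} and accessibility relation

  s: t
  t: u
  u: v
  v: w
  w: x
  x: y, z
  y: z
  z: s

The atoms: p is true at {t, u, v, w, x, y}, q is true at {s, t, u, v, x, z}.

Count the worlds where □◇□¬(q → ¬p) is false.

4

s: successors {t}; ◇□¬(q → ¬p) there: t:T. ✓
t: successors {u}; ◇□¬(q → ¬p) there: u:F. ✗
u: successors {v}; ◇□¬(q → ¬p) there: v:T. ✓
v: successors {w}; ◇□¬(q → ¬p) there: w:F. ✗
w: successors {x}; ◇□¬(q → ¬p) there: x:F. ✗
x: successors {y, z}; ◇□¬(q → ¬p) there: y:F, z:T. ✗
y: successors {z}; ◇□¬(q → ¬p) there: z:T. ✓
z: successors {s}; ◇□¬(q → ¬p) there: s:T. ✓
Satisfying worlds: {s, u, y, z}.
So □◇□¬(q → ¬p) fails at the other 4 worlds.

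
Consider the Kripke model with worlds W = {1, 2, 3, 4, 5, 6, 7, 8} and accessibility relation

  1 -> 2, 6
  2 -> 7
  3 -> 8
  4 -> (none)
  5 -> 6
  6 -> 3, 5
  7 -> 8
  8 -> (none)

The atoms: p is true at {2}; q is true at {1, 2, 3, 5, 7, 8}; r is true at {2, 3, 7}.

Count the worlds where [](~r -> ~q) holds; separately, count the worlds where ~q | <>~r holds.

For [](~r -> ~q):
1: successors {2, 6}; ~r -> ~q there: 2:T, 6:T. ✓
2: successors {7}; ~r -> ~q there: 7:T. ✓
3: successors {8}; ~r -> ~q there: 8:F. ✗
4: no successors, so [](~r -> ~q) holds vacuously. ✓
5: successors {6}; ~r -> ~q there: 6:T. ✓
6: successors {3, 5}; ~r -> ~q there: 3:T, 5:F. ✗
7: successors {8}; ~r -> ~q there: 8:F. ✗
8: no successors, so [](~r -> ~q) holds vacuously. ✓
— 5 worlds.
For ~q | <>~r:
1: ~q is F, <>~r is T. ✓
2: ~q is F, <>~r is F. ✗
3: ~q is F, <>~r is T. ✓
4: ~q is T, <>~r is F. ✓
5: ~q is F, <>~r is T. ✓
6: ~q is T, <>~r is T. ✓
7: ~q is F, <>~r is T. ✓
8: ~q is F, <>~r is F. ✗
— 6 worlds.

5 and 6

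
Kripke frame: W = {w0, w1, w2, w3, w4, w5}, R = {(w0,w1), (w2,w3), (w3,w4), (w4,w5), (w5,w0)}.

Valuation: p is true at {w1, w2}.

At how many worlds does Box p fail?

w0: successors {w1}; p there: w1:T. ✓
w1: no successors, so Box p holds vacuously. ✓
w2: successors {w3}; p there: w3:F. ✗
w3: successors {w4}; p there: w4:F. ✗
w4: successors {w5}; p there: w5:F. ✗
w5: successors {w0}; p there: w0:F. ✗
Satisfying worlds: {w0, w1}.
So Box p fails at the other 4 worlds.

4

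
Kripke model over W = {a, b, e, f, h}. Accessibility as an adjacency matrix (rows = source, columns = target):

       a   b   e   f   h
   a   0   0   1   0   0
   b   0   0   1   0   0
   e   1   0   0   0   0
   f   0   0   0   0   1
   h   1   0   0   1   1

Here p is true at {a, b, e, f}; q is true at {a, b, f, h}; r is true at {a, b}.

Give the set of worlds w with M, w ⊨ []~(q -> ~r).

a: successors {e}; ~(q -> ~r) there: e:F. ✗
b: successors {e}; ~(q -> ~r) there: e:F. ✗
e: successors {a}; ~(q -> ~r) there: a:T. ✓
f: successors {h}; ~(q -> ~r) there: h:F. ✗
h: successors {a, f, h}; ~(q -> ~r) there: a:T, f:F, h:F. ✗

{e}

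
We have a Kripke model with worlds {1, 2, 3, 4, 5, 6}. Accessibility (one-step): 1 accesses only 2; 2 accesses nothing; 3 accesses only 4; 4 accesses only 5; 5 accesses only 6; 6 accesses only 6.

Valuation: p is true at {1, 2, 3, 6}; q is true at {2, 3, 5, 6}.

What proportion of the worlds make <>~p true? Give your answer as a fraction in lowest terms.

1/3

1: successors {2}; ~p there: 2:F. ✗
2: no successors, so <>~p fails. ✗
3: successors {4}; ~p there: 4:T. ✓
4: successors {5}; ~p there: 5:T. ✓
5: successors {6}; ~p there: 6:F. ✗
6: successors {6}; ~p there: 6:F. ✗
That's 2 of 6 worlds, so 2/6 = 1/3.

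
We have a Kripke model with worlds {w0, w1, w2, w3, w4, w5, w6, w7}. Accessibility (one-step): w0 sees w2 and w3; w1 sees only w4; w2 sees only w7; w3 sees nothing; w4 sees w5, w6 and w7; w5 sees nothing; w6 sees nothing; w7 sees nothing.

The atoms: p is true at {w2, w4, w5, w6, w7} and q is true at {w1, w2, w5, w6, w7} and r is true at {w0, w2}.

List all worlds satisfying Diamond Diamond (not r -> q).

w0: successors {w2, w3}; Diamond (not r -> q) there: w2:T, w3:F. ✓
w1: successors {w4}; Diamond (not r -> q) there: w4:T. ✓
w2: successors {w7}; Diamond (not r -> q) there: w7:F. ✗
w3: no successors, so Diamond Diamond (not r -> q) fails. ✗
w4: successors {w5, w6, w7}; Diamond (not r -> q) there: w5:F, w6:F, w7:F. ✗
w5: no successors, so Diamond Diamond (not r -> q) fails. ✗
w6: no successors, so Diamond Diamond (not r -> q) fails. ✗
w7: no successors, so Diamond Diamond (not r -> q) fails. ✗

{w0, w1}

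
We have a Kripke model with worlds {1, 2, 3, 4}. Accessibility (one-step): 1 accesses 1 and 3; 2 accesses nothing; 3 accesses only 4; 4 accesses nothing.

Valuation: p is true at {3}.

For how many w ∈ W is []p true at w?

2

1: successors {1, 3}; p there: 1:F, 3:T. ✗
2: no successors, so []p holds vacuously. ✓
3: successors {4}; p there: 4:F. ✗
4: no successors, so []p holds vacuously. ✓
Satisfying worlds: {2, 4}.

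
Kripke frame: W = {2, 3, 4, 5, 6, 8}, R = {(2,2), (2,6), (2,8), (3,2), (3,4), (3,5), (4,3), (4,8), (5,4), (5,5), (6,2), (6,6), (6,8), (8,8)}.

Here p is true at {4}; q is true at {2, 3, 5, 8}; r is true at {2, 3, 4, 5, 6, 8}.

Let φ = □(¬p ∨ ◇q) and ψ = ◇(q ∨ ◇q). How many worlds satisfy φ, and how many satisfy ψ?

6 and 6

For □(¬p ∨ ◇q):
2: successors {2, 6, 8}; ¬p ∨ ◇q there: 2:T, 6:T, 8:T. ✓
3: successors {2, 4, 5}; ¬p ∨ ◇q there: 2:T, 4:T, 5:T. ✓
4: successors {3, 8}; ¬p ∨ ◇q there: 3:T, 8:T. ✓
5: successors {4, 5}; ¬p ∨ ◇q there: 4:T, 5:T. ✓
6: successors {2, 6, 8}; ¬p ∨ ◇q there: 2:T, 6:T, 8:T. ✓
8: successors {8}; ¬p ∨ ◇q there: 8:T. ✓
— 6 worlds.
For ◇(q ∨ ◇q):
2: successors {2, 6, 8}; q ∨ ◇q there: 2:T, 6:T, 8:T. ✓
3: successors {2, 4, 5}; q ∨ ◇q there: 2:T, 4:T, 5:T. ✓
4: successors {3, 8}; q ∨ ◇q there: 3:T, 8:T. ✓
5: successors {4, 5}; q ∨ ◇q there: 4:T, 5:T. ✓
6: successors {2, 6, 8}; q ∨ ◇q there: 2:T, 6:T, 8:T. ✓
8: successors {8}; q ∨ ◇q there: 8:T. ✓
— 6 worlds.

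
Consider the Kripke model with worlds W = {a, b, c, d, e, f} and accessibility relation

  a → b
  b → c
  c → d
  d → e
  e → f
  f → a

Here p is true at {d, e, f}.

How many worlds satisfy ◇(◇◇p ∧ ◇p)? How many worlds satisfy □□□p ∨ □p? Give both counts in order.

2 and 5

For ◇(◇◇p ∧ ◇p):
a: successors {b}; ◇◇p ∧ ◇p there: b:F. ✗
b: successors {c}; ◇◇p ∧ ◇p there: c:T. ✓
c: successors {d}; ◇◇p ∧ ◇p there: d:T. ✓
d: successors {e}; ◇◇p ∧ ◇p there: e:F. ✗
e: successors {f}; ◇◇p ∧ ◇p there: f:F. ✗
f: successors {a}; ◇◇p ∧ ◇p there: a:F. ✗
— 2 worlds.
For □□□p ∨ □p:
a: □□□p is T, □p is F. ✓
b: □□□p is T, □p is F. ✓
c: □□□p is T, □p is T. ✓
d: □□□p is F, □p is T. ✓
e: □□□p is F, □p is T. ✓
f: □□□p is F, □p is F. ✗
— 5 worlds.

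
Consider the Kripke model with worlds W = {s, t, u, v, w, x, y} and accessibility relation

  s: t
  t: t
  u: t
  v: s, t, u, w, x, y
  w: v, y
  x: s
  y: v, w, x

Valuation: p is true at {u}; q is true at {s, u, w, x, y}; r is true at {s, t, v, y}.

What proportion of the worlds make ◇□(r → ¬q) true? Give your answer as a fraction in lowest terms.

6/7

s: successors {t}; □(r → ¬q) there: t:T. ✓
t: successors {t}; □(r → ¬q) there: t:T. ✓
u: successors {t}; □(r → ¬q) there: t:T. ✓
v: successors {s, t, u, w, x, y}; □(r → ¬q) there: s:T, t:T, u:T, w:F, x:F, y:T. ✓
w: successors {v, y}; □(r → ¬q) there: v:F, y:T. ✓
x: successors {s}; □(r → ¬q) there: s:T. ✓
y: successors {v, w, x}; □(r → ¬q) there: v:F, w:F, x:F. ✗
That's 6 of 7 worlds, so 6/7.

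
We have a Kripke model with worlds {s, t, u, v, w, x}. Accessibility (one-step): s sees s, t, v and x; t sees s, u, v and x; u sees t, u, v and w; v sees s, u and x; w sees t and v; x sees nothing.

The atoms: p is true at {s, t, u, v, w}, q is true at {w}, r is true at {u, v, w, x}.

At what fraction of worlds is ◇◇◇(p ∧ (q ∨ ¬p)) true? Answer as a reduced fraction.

5/6

s: successors {s, t, v, x}; ◇◇(p ∧ (q ∨ ¬p)) there: s:F, t:T, v:T, x:F. ✓
t: successors {s, u, v, x}; ◇◇(p ∧ (q ∨ ¬p)) there: s:F, u:T, v:T, x:F. ✓
u: successors {t, u, v, w}; ◇◇(p ∧ (q ∨ ¬p)) there: t:T, u:T, v:T, w:F. ✓
v: successors {s, u, x}; ◇◇(p ∧ (q ∨ ¬p)) there: s:F, u:T, x:F. ✓
w: successors {t, v}; ◇◇(p ∧ (q ∨ ¬p)) there: t:T, v:T. ✓
x: no successors, so ◇◇◇(p ∧ (q ∨ ¬p)) fails. ✗
That's 5 of 6 worlds, so 5/6.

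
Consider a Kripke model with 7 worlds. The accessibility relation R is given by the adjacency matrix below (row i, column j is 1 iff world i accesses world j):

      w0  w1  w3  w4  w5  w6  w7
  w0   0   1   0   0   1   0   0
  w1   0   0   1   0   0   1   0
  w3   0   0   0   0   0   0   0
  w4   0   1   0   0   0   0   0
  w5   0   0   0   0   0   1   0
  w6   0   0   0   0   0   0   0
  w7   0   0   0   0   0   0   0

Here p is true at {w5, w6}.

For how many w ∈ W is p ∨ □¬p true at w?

5

w0: p is F, □¬p is F. ✗
w1: p is F, □¬p is F. ✗
w3: p is F, □¬p is T. ✓
w4: p is F, □¬p is T. ✓
w5: p is T, □¬p is F. ✓
w6: p is T, □¬p is T. ✓
w7: p is F, □¬p is T. ✓
Satisfying worlds: {w3, w4, w5, w6, w7}.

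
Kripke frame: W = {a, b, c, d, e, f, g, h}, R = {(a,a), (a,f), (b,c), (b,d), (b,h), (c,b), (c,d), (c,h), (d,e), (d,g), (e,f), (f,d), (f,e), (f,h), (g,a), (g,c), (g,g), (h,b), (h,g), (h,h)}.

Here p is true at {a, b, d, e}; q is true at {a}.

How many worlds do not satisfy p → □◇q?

4

a: p is T, □◇q is F. ✗
b: p is T, □◇q is F. ✗
c: p is F, □◇q is F. ✓
d: p is T, □◇q is F. ✗
e: p is T, □◇q is F. ✗
f: p is F, □◇q is F. ✓
g: p is F, □◇q is F. ✓
h: p is F, □◇q is F. ✓
Satisfying worlds: {c, f, g, h}.
So p → □◇q fails at the other 4 worlds.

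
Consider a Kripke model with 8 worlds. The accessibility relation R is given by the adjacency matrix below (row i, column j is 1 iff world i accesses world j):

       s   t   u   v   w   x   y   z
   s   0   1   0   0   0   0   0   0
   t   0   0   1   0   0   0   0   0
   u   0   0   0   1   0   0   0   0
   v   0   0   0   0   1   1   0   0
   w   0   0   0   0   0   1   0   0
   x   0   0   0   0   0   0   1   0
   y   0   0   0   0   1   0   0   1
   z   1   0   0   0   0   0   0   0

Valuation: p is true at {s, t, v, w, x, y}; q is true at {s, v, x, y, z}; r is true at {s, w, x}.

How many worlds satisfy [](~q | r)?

s: successors {t}; ~q | r there: t:T. ✓
t: successors {u}; ~q | r there: u:T. ✓
u: successors {v}; ~q | r there: v:F. ✗
v: successors {w, x}; ~q | r there: w:T, x:T. ✓
w: successors {x}; ~q | r there: x:T. ✓
x: successors {y}; ~q | r there: y:F. ✗
y: successors {w, z}; ~q | r there: w:T, z:F. ✗
z: successors {s}; ~q | r there: s:T. ✓
Satisfying worlds: {s, t, v, w, z}.

5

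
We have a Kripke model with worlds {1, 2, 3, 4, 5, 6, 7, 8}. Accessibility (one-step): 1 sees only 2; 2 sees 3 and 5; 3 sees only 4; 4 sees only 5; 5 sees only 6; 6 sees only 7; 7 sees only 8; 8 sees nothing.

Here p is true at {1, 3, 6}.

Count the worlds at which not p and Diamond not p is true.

1: not p is F, Diamond not p is T. ✗
2: not p is T, Diamond not p is T. ✓
3: not p is F, Diamond not p is T. ✗
4: not p is T, Diamond not p is T. ✓
5: not p is T, Diamond not p is F. ✗
6: not p is F, Diamond not p is T. ✗
7: not p is T, Diamond not p is T. ✓
8: not p is T, Diamond not p is F. ✗
Satisfying worlds: {2, 4, 7}.

3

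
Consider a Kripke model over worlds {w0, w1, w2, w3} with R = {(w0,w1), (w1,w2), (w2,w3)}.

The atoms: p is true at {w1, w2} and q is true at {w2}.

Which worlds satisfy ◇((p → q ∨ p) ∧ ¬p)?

{w2}

w0: successors {w1}; (p → q ∨ p) ∧ ¬p there: w1:F. ✗
w1: successors {w2}; (p → q ∨ p) ∧ ¬p there: w2:F. ✗
w2: successors {w3}; (p → q ∨ p) ∧ ¬p there: w3:T. ✓
w3: no successors, so ◇((p → q ∨ p) ∧ ¬p) fails. ✗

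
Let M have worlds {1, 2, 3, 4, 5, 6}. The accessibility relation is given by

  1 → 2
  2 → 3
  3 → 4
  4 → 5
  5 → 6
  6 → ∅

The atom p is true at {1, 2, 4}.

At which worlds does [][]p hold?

1: successors {2}; []p there: 2:F. ✗
2: successors {3}; []p there: 3:T. ✓
3: successors {4}; []p there: 4:F. ✗
4: successors {5}; []p there: 5:F. ✗
5: successors {6}; []p there: 6:T. ✓
6: no successors, so [][]p holds vacuously. ✓

{2, 5, 6}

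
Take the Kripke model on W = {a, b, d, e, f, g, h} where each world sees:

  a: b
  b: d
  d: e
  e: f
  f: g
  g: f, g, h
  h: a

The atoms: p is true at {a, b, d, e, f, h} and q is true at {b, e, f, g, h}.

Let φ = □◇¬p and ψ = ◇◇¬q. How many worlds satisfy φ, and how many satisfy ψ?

2 and 2

For □◇¬p:
a: successors {b}; ◇¬p there: b:F. ✗
b: successors {d}; ◇¬p there: d:F. ✗
d: successors {e}; ◇¬p there: e:F. ✗
e: successors {f}; ◇¬p there: f:T. ✓
f: successors {g}; ◇¬p there: g:T. ✓
g: successors {f, g, h}; ◇¬p there: f:T, g:T, h:F. ✗
h: successors {a}; ◇¬p there: a:F. ✗
— 2 worlds.
For ◇◇¬q:
a: successors {b}; ◇¬q there: b:T. ✓
b: successors {d}; ◇¬q there: d:F. ✗
d: successors {e}; ◇¬q there: e:F. ✗
e: successors {f}; ◇¬q there: f:F. ✗
f: successors {g}; ◇¬q there: g:F. ✗
g: successors {f, g, h}; ◇¬q there: f:F, g:F, h:T. ✓
h: successors {a}; ◇¬q there: a:F. ✗
— 2 worlds.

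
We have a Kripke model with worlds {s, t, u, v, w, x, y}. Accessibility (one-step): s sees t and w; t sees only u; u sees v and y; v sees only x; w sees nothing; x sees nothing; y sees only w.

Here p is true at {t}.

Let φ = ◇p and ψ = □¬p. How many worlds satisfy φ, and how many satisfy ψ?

For ◇p:
s: successors {t, w}; p there: t:T, w:F. ✓
t: successors {u}; p there: u:F. ✗
u: successors {v, y}; p there: v:F, y:F. ✗
v: successors {x}; p there: x:F. ✗
w: no successors, so ◇p fails. ✗
x: no successors, so ◇p fails. ✗
y: successors {w}; p there: w:F. ✗
— 1 world.
For □¬p:
s: successors {t, w}; ¬p there: t:F, w:T. ✗
t: successors {u}; ¬p there: u:T. ✓
u: successors {v, y}; ¬p there: v:T, y:T. ✓
v: successors {x}; ¬p there: x:T. ✓
w: no successors, so □¬p holds vacuously. ✓
x: no successors, so □¬p holds vacuously. ✓
y: successors {w}; ¬p there: w:T. ✓
— 6 worlds.

1 and 6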